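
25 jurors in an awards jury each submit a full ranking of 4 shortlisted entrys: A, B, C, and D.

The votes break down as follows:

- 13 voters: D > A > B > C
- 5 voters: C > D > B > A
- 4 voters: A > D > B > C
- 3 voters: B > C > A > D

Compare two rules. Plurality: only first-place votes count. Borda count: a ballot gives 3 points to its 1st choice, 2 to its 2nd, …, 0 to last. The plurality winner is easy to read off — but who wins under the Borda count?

Plurality first-place counts: A 4, B 3, C 5, D 13 → D.
Borda totals: A 41, B 31, C 21, D 57 → D.

D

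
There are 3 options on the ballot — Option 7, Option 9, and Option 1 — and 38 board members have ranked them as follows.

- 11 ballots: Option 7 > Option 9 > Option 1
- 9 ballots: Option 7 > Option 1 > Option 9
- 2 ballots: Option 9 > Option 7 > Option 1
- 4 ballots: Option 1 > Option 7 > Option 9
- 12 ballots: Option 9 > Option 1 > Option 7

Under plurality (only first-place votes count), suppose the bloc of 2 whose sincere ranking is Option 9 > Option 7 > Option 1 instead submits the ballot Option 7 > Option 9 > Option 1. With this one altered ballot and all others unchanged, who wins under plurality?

First-place totals with the altered ballot: Option 7 22, Option 9 12, Option 1 4.
The winner is unchanged: still Option 7.

Option 7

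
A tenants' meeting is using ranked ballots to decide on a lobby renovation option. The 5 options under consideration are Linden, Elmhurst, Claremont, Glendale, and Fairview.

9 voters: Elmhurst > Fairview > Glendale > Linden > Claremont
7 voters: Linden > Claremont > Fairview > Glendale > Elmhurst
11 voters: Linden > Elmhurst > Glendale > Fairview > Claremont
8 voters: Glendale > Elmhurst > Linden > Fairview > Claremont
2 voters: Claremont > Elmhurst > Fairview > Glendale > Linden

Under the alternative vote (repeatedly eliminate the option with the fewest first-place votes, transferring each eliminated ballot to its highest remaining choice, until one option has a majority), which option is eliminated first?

Round 1: Linden 18, Elmhurst 9, Glendale 8, Claremont 2, Fairview 0. Fairview has the fewest and is eliminated.
Round 2: Linden 18, Elmhurst 9, Glendale 8, Claremont 2. Claremont has the fewest and is eliminated.
Round 3: Linden 18, Elmhurst 11, Glendale 8. Glendale has the fewest and is eliminated.
Round 4: Elmhurst 19, Linden 18. Elmhurst has a majority.

Fairview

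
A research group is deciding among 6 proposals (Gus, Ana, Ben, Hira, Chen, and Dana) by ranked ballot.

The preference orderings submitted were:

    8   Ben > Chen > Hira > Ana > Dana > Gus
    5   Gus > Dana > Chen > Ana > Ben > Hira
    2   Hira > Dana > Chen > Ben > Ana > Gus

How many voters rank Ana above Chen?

Ballots ranking Ana above Chen: 0.
Ballots ranking Chen above Ana: 8+5+2 = 15.
So 0 of 15 voters prefer Ana to Chen.

0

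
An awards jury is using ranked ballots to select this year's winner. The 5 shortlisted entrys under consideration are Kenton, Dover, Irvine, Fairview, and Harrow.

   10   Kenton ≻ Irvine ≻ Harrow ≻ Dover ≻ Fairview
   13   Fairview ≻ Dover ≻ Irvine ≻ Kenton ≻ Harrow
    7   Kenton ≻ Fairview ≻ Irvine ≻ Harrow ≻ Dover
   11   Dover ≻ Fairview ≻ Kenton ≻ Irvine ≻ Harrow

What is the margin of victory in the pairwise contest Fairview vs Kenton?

Ballots ranking Fairview above Kenton: 13+11 = 24.
Ballots ranking Kenton above Fairview: 10+7 = 17.
Fairview wins 24–17, a margin of 7.

7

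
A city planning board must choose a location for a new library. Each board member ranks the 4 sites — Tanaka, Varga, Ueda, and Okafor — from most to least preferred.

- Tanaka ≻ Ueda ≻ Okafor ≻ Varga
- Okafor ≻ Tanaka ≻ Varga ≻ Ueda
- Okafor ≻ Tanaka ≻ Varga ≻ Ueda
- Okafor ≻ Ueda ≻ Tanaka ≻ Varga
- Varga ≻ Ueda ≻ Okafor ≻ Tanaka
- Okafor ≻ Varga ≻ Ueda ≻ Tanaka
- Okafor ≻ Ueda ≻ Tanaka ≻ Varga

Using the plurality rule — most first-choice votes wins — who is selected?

First-place vote totals:
  Tanaka: 1
  Varga: 1
  Ueda: 0
  Okafor: 5
Okafor has the most first-place votes.

Okafor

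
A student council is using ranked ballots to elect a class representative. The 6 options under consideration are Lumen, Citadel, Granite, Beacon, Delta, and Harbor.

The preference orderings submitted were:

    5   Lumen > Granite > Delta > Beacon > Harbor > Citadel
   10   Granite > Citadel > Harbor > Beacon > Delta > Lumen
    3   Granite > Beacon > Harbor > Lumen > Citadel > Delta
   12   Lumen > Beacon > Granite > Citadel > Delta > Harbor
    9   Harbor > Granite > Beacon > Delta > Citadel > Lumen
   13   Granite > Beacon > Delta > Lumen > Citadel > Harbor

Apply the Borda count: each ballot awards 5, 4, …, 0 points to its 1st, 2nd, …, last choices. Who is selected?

Borda scores:
  Lumen: 5·5 + 10·0 + 3·2 + 12·5 + 9·0 + 13·2 = 117
  Citadel: 5·0 + 10·4 + 3·1 + 12·2 + 9·1 + 13·1 = 89
  Granite: 5·4 + 10·5 + 3·5 + 12·3 + 9·4 + 13·5 = 222
  Beacon: 5·2 + 10·2 + 3·4 + 12·4 + 9·3 + 13·4 = 169
  Delta: 5·3 + 10·1 + 3·0 + 12·1 + 9·2 + 13·3 = 94
  Harbor: 5·1 + 10·3 + 3·3 + 12·0 + 9·5 + 13·0 = 89
Granite has the highest total.

Granite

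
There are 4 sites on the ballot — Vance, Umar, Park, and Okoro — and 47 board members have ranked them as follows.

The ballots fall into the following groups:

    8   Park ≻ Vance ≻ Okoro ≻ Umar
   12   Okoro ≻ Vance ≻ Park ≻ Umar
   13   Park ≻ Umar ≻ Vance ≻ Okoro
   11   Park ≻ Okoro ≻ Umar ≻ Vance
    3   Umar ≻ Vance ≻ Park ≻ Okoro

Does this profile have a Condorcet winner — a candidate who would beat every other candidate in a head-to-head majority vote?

Head-to-head results (47 voters total):
Vance vs Umar: Umar wins 27–20.
Vance vs Park: Park wins 32–15.
Vance vs Okoro: Vance wins 24–23.
Umar vs Park: Park wins 44–3.
Umar vs Okoro: Okoro wins 31–16.
Park vs Okoro: Park wins 35–12.
Park beats each rival — Vance (32–15), Umar (44–3), Okoro (35–12) — so Park is the Condorcet winner.

Yes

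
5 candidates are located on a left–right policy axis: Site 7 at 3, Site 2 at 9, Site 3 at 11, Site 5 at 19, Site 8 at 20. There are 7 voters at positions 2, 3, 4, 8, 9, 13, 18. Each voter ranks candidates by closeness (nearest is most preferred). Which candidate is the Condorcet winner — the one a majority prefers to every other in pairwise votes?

With single-peaked preferences on a line, the Condorcet winner is the candidate closest to the median voter.
The median voter (position 8) is closest to Site 2 at 9.
Check: Site 2 vs Site 7 — voters closer to Site 2: 4 of 7.

Site 2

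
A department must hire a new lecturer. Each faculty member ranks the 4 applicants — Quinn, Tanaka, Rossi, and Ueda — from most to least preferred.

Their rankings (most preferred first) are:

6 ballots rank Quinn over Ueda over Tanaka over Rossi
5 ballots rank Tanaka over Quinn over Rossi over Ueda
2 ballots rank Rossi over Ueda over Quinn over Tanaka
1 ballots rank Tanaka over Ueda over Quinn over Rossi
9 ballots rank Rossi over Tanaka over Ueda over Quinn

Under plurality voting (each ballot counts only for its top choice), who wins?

Rossi

First-place vote totals:
  Quinn: 6
  Tanaka: 6
  Rossi: 11
  Ueda: 0
Rossi has the most first-place votes.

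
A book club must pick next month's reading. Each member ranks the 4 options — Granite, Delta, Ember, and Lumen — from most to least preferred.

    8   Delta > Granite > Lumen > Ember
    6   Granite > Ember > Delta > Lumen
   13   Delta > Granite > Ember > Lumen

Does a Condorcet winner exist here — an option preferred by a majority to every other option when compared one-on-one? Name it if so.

Delta

Head-to-head results (27 voters total):
Granite vs Delta: Delta wins 21–6.
Granite vs Ember: Granite wins 27–0.
Granite vs Lumen: Granite wins 27–0.
Delta vs Ember: Delta wins 21–6.
Delta vs Lumen: Delta wins 27–0.
Ember vs Lumen: Ember wins 19–8.
Delta beats each rival — Granite (21–6), Ember (21–6), Lumen (27–0) — so Delta is the Condorcet winner.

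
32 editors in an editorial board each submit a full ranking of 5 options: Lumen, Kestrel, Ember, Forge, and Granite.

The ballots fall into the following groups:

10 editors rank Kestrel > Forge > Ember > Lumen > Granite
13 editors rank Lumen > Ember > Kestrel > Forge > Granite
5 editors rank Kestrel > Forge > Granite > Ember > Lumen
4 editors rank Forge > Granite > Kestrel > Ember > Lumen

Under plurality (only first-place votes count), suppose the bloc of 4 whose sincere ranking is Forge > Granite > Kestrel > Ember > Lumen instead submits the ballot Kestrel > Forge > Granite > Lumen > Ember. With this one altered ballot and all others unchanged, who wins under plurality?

Kestrel

First-place totals with the altered ballot: Lumen 13, Kestrel 19, Ember 0, Forge 0, Granite 0.
The winner is unchanged: still Kestrel.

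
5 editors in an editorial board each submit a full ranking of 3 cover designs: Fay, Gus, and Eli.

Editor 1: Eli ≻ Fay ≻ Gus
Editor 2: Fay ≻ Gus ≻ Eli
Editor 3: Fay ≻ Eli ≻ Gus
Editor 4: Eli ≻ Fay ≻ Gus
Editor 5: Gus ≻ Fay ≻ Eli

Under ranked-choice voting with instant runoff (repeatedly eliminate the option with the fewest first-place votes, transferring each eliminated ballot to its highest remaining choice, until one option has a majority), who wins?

Fay

Round 1: Fay 2, Eli 2, Gus 1. Gus has the fewest and is eliminated.
Round 2: Fay 3, Eli 2. Fay has a majority.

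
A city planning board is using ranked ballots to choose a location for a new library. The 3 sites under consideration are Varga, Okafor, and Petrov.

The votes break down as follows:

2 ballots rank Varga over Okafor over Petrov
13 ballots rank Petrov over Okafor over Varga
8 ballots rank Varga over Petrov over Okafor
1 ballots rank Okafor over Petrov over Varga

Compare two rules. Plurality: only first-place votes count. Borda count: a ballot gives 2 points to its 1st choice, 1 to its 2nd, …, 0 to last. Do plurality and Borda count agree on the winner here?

Plurality first-place counts: Varga 10, Okafor 1, Petrov 13 → Petrov.
Borda totals: Varga 20, Okafor 17, Petrov 35 → Petrov.
The two rules agree on Petrov.

Yes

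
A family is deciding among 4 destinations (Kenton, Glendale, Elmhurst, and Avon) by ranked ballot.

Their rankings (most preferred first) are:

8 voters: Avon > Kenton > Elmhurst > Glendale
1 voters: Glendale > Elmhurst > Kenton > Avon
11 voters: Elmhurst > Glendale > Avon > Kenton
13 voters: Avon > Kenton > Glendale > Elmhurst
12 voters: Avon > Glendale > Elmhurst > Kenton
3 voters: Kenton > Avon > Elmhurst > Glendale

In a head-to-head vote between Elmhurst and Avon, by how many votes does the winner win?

Ballots ranking Elmhurst above Avon: 1+11 = 12.
Ballots ranking Avon above Elmhurst: 8+13+12+3 = 36.
Avon wins 36–12, a margin of 24.

24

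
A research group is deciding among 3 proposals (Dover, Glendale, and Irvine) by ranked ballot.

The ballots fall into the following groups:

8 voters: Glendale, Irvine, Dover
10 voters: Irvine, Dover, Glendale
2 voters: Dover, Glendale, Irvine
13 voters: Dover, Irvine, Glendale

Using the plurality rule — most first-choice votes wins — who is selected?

First-place vote totals:
  Dover: 15
  Glendale: 8
  Irvine: 10
Dover has the most first-place votes.

Dover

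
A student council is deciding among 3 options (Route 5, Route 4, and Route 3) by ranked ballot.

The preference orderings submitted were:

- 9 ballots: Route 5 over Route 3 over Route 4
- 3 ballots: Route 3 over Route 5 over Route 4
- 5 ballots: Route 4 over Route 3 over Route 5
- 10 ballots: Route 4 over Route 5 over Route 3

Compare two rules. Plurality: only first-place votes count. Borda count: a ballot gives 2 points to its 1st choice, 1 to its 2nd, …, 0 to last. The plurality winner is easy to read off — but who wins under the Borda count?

Plurality first-place counts: Route 5 9, Route 4 15, Route 3 3 → Route 4.
Borda totals: Route 5 31, Route 4 30, Route 3 20 → Route 5.

Route 5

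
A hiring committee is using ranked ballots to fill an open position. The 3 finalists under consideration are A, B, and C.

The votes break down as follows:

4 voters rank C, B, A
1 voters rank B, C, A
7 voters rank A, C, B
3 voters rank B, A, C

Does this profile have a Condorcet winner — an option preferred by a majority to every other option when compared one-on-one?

No

Head-to-head results (15 voters total):
A vs B: B wins 8–7.
A vs C: A wins 10–5.
B vs C: C wins 11–4.
No candidate beats all others: A beats C beats B beats A, a majority cycle.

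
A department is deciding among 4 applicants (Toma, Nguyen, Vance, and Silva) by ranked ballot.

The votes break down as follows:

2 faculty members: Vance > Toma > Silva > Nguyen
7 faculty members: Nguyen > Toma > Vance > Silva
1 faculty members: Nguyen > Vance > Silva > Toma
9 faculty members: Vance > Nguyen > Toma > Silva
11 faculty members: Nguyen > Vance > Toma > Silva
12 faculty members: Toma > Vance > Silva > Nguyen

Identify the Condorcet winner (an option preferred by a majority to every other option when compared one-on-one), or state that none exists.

Vance

Head-to-head results (42 voters total):
Toma vs Nguyen: Nguyen wins 28–14.
Toma vs Vance: Vance wins 23–19.
Toma vs Silva: Toma wins 41–1.
Nguyen vs Vance: Vance wins 23–19.
Nguyen vs Silva: Nguyen wins 28–14.
Vance vs Silva: Vance wins 42–0.
Vance beats each rival — Toma (23–19), Nguyen (23–19), Silva (42–0) — so Vance is the Condorcet winner.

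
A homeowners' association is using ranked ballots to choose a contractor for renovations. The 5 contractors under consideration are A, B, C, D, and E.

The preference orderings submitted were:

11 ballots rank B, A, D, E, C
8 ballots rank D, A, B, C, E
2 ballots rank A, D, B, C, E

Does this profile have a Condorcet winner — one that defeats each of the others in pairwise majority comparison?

Yes

Head-to-head results (21 voters total):
A vs B: B wins 11–10.
A vs C: A wins 21–0.
A vs D: A wins 13–8.
A vs E: A wins 21–0.
B vs C: B wins 21–0.
B vs D: B wins 11–10.
B vs E: B wins 21–0.
C vs D: D wins 21–0.
C vs E: E wins 11–10.
D vs E: D wins 21–0.
B beats each rival — A (11–10), C (21–0), D (11–10), E (21–0) — so B is the Condorcet winner.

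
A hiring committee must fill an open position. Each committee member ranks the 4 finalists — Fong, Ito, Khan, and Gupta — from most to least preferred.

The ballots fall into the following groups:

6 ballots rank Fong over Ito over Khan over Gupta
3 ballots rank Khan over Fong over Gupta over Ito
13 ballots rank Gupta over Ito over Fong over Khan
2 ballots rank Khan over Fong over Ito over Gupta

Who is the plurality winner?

Gupta

First-place vote totals:
  Fong: 6
  Ito: 0
  Khan: 5
  Gupta: 13
Gupta has the most first-place votes.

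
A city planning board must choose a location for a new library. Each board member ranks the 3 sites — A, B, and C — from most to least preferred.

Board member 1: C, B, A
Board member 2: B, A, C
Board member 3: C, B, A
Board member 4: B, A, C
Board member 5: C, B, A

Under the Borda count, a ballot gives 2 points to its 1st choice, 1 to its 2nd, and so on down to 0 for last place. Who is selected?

B

Borda scores:
  A: 0 + 1 + 0 + 1 + 0 = 2
  B: 1 + 2 + 1 + 2 + 1 = 7
  C: 2 + 0 + 2 + 0 + 2 = 6
B has the highest total.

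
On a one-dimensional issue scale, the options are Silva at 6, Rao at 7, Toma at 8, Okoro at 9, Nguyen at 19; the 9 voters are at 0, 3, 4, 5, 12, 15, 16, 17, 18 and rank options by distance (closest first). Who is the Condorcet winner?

Okoro

With single-peaked preferences on a line, the Condorcet winner is the candidate closest to the median voter.
The median voter (position 12) is closest to Okoro at 9.
Check: Okoro vs Nguyen — voters closer to Okoro: 5 of 9.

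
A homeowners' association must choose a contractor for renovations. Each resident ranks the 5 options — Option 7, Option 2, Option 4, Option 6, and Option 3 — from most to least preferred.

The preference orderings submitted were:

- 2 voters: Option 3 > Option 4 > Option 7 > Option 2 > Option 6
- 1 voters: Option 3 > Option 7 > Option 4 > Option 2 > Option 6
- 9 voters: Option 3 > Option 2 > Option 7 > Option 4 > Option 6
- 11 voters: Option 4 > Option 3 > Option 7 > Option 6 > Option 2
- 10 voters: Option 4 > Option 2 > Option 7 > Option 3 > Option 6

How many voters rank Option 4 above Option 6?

33

Ballots ranking Option 4 above Option 6: 2+1+9+11+10 = 33.
Ballots ranking Option 6 above Option 4: 0.
So 33 of 33 voters prefer Option 4 to Option 6.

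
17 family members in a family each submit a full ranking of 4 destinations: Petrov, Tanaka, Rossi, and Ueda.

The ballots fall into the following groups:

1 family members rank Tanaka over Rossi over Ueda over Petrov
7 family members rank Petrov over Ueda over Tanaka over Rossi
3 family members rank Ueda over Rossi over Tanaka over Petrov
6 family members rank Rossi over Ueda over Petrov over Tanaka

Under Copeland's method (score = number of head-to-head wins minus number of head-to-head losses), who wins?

Pairwise results:
  Petrov vs Tanaka: Petrov wins 13–4.
  Petrov vs Rossi: Rossi wins 10–7.
  Petrov vs Ueda: Ueda wins 10–7.
  Tanaka vs Rossi: Rossi wins 9–8.
  Tanaka vs Ueda: Ueda wins 16–1.
  Rossi vs Ueda: Ueda wins 10–7.
Copeland scores (wins − losses):
  Petrov: 1 − 2 = -1
  Tanaka: 0 − 3 = -3
  Rossi: 2 − 1 = 1
  Ueda: 3 − 0 = 3
Ueda has the best Copeland score.

Ueda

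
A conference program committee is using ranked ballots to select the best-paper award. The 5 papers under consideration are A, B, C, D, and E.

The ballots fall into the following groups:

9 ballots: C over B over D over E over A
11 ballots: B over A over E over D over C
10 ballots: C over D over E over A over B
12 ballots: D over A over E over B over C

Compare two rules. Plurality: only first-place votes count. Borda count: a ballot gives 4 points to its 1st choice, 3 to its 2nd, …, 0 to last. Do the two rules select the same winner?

Plurality first-place counts: A 0, B 11, C 19, D 12, E 0 → C.
Borda totals: A 79, B 83, C 76, D 107, E 75 → D.
The two rules disagree: plurality picks C, Borda picks D.

No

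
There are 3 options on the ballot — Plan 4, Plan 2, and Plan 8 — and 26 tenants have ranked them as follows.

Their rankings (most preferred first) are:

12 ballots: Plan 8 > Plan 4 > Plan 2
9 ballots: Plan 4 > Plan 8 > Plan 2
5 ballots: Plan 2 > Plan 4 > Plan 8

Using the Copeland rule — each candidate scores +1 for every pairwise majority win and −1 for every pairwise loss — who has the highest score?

Pairwise results:
  Plan 4 vs Plan 2: Plan 4 wins 21–5.
  Plan 4 vs Plan 8: Plan 4 wins 14–12.
  Plan 2 vs Plan 8: Plan 8 wins 21–5.
Copeland scores (wins − losses):
  Plan 4: 2 − 0 = 2
  Plan 2: 0 − 2 = -2
  Plan 8: 1 − 1 = 0
Plan 4 has the best Copeland score.

Plan 4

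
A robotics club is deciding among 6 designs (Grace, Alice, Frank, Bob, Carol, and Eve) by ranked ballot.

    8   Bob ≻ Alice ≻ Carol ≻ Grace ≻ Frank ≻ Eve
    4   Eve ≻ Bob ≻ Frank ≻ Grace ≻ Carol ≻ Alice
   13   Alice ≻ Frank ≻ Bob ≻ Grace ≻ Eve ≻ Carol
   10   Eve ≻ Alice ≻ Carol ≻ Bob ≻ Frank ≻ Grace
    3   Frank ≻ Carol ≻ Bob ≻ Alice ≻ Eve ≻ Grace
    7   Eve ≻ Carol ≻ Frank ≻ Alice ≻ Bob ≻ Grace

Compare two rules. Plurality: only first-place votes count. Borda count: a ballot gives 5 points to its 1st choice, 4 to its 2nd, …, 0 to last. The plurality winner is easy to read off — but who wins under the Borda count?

Plurality first-place counts: Grace 0, Alice 13, Frank 3, Bob 8, Carol 0, Eve 21 → Eve.
Borda totals: Grace 50, Alice 157, Frank 118, Bob 131, Carol 98, Eve 121 → Alice.

Alice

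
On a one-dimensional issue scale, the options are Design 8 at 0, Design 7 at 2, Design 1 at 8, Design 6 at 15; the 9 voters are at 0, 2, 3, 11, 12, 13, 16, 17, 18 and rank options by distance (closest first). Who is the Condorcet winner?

With single-peaked preferences on a line, the Condorcet winner is the candidate closest to the median voter.
The median voter (position 12) is closest to Design 6 at 15.
Check: Design 6 vs Design 1 — voters closer to Design 6: 5 of 9.

Design 6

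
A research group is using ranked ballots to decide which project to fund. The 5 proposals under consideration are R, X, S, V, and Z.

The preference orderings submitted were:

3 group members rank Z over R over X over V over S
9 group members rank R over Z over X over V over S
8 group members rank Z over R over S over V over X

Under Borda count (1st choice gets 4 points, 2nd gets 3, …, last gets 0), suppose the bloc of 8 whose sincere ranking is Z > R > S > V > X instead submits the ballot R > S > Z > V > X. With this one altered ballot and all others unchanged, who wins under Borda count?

Borda totals with the altered ballot: R 77, X 24, S 24, V 20, Z 55.
The switch changes the winner from Z to R.

R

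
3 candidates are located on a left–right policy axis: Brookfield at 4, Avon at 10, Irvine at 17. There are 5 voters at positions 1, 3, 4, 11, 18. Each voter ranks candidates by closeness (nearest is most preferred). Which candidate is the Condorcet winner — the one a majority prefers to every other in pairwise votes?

With single-peaked preferences on a line, the Condorcet winner is the candidate closest to the median voter.
The median voter (position 4) is closest to Brookfield at 4.
Check: Brookfield vs Irvine — voters closer to Brookfield: 3 of 5.

Brookfield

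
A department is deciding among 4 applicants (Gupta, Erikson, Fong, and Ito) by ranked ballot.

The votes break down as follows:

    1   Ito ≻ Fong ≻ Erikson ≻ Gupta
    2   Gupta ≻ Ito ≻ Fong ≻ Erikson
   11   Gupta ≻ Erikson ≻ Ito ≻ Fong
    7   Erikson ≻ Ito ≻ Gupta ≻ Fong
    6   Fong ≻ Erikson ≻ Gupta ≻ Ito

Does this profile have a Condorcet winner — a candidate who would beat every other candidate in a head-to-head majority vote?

Head-to-head results (27 voters total):
Gupta vs Erikson: Erikson wins 14–13.
Gupta vs Fong: Gupta wins 20–7.
Gupta vs Ito: Gupta wins 19–8.
Erikson vs Fong: Erikson wins 18–9.
Erikson vs Ito: Erikson wins 24–3.
Fong vs Ito: Ito wins 21–6.
Erikson beats each rival — Gupta (14–13), Fong (18–9), Ito (24–3) — so Erikson is the Condorcet winner.

Yes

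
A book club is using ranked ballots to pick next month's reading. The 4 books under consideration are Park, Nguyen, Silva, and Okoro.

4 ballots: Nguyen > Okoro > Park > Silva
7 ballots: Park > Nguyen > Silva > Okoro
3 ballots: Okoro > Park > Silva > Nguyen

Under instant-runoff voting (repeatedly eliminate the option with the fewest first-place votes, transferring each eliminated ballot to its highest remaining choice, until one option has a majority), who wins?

Round 1: Park 7, Nguyen 4, Okoro 3, Silva 0. Silva has the fewest and is eliminated.
Round 2: Park 7, Nguyen 4, Okoro 3. Okoro has the fewest and is eliminated.
Round 3: Park 10, Nguyen 4. Park has a majority.

Park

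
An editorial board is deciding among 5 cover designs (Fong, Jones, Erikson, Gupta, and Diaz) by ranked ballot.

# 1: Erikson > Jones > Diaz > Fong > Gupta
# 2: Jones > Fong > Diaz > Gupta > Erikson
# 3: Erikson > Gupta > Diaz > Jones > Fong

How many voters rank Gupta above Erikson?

1

Ballots ranking Gupta above Erikson: 1.
Ballots ranking Erikson above Gupta: 2.
So 1 of 3 voters prefer Gupta to Erikson.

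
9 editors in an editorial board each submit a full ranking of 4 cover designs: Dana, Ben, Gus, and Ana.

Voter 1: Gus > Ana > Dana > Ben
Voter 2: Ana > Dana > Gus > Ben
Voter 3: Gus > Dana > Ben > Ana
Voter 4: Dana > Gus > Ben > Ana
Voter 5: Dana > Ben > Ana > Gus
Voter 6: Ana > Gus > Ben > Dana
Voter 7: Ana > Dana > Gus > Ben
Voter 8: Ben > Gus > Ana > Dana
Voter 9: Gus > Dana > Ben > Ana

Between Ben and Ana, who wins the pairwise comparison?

Ballots ranking Ben above Ana: 5.
Ballots ranking Ana above Ben: 4.
Ben wins the head-to-head, 5–4.

Ben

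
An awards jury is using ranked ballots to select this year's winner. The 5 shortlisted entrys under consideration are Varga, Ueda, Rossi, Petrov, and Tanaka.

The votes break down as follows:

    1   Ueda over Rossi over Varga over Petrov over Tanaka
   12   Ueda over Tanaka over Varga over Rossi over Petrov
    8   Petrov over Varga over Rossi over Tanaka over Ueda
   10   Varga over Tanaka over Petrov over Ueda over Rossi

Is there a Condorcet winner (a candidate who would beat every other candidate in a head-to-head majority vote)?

Head-to-head results (31 voters total):
Varga vs Ueda: Varga wins 18–13.
Varga vs Rossi: Varga wins 30–1.
Varga vs Petrov: Varga wins 23–8.
Varga vs Tanaka: Varga wins 19–12.
Ueda vs Rossi: Ueda wins 23–8.
Ueda vs Petrov: Petrov wins 18–13.
Ueda vs Tanaka: Tanaka wins 18–13.
Rossi vs Petrov: Petrov wins 18–13.
Rossi vs Tanaka: Tanaka wins 22–9.
Petrov vs Tanaka: Tanaka wins 22–9.
Varga beats each rival — Ueda (18–13), Rossi (30–1), Petrov (23–8), Tanaka (19–12) — so Varga is the Condorcet winner.

Yes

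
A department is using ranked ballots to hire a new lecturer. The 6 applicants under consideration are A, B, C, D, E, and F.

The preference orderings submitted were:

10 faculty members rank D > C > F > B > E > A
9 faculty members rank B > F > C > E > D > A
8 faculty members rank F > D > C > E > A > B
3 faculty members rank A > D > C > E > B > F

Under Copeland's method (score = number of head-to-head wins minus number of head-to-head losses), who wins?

F

Pairwise results:
  A vs B: B wins 19–11.
  A vs C: C wins 27–3.
  A vs D: D wins 27–3.
  A vs E: E wins 27–3.
  A vs F: F wins 27–3.
  B vs C: C wins 21–9.
  B vs D: D wins 21–9.
  B vs E: B wins 19–11.
  B vs F: F wins 18–12.
  C vs D: D wins 21–9.
  C vs E: C wins 30–0.
  C vs F: F wins 17–13.
  D vs E: D wins 21–9.
  D vs F: F wins 17–13.
  E vs F: F wins 27–3.
Copeland scores (wins − losses):
  A: 0 − 5 = -5
  B: 2 − 3 = -1
  C: 3 − 2 = 1
  D: 4 − 1 = 3
  E: 1 − 4 = -3
  F: 5 − 0 = 5
F has the best Copeland score.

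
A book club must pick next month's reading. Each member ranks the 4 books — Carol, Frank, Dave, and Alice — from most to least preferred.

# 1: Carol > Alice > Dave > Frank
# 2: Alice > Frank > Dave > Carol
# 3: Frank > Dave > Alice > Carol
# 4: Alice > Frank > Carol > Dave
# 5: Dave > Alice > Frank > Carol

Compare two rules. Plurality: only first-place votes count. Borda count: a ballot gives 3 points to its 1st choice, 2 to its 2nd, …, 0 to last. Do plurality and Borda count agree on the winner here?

Yes

Plurality first-place counts: Carol 1, Frank 1, Dave 1, Alice 2 → Alice.
Borda totals: Carol 4, Frank 8, Dave 7, Alice 11 → Alice.
The two rules agree on Alice.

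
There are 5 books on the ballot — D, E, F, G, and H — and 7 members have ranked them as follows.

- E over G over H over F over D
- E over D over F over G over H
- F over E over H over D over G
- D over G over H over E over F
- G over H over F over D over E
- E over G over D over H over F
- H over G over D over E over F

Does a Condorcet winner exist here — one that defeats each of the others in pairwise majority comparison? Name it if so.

Head-to-head results (7 voters total):
D vs E: E wins 4–3.
D vs F: D wins 4–3.
D vs G: G wins 4–3.
D vs H: H wins 4–3.
E vs F: E wins 5–2.
E vs G: E wins 4–3.
E vs H: E wins 4–3.
F vs G: G wins 5–2.
F vs H: H wins 5–2.
G vs H: G wins 5–2.
E beats each rival — D (4–3), F (5–2), G (4–3), H (4–3) — so E is the Condorcet winner.

E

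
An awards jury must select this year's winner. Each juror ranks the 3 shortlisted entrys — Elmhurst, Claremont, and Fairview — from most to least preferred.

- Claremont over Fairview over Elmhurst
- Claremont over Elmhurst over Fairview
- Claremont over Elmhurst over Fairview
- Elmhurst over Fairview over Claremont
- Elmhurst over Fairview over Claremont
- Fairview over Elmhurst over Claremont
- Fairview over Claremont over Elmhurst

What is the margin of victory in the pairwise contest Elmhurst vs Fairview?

1

Ballots ranking Elmhurst above Fairview: 4.
Ballots ranking Fairview above Elmhurst: 3.
Elmhurst wins 4–3, a margin of 1.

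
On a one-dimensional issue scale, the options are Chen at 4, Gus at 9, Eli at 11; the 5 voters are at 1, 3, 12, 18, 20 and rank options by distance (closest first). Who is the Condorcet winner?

With single-peaked preferences on a line, the Condorcet winner is the candidate closest to the median voter.
The median voter (position 12) is closest to Eli at 11.
Check: Eli vs Gus — voters closer to Eli: 3 of 5.

Eli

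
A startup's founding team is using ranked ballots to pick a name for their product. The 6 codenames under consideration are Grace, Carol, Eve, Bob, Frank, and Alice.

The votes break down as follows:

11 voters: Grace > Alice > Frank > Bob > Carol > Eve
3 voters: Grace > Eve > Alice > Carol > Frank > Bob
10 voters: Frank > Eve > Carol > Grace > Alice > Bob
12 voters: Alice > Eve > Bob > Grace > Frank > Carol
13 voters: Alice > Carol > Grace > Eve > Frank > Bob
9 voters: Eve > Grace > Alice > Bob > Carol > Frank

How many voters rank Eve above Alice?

Ballots ranking Eve above Alice: 3+10+9 = 22.
Ballots ranking Alice above Eve: 11+12+13 = 36.
So 22 of 58 voters prefer Eve to Alice.

22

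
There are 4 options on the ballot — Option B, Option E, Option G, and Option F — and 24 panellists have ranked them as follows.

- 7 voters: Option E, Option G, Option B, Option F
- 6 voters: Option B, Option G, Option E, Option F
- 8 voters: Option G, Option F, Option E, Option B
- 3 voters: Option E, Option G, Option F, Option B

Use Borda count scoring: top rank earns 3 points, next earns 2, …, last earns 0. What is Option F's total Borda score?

19

Borda scores:
  Option B: 7·1 + 6·3 + 8·0 + 3·0 = 25
  Option E: 7·3 + 6·1 + 8·1 + 3·3 = 44
  Option G: 7·2 + 6·2 + 8·3 + 3·2 = 56
  Option F: 7·0 + 6·0 + 8·2 + 3·1 = 19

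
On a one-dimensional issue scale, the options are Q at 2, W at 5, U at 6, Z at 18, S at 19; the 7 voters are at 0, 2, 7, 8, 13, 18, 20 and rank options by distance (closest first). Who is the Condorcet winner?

U

With single-peaked preferences on a line, the Condorcet winner is the candidate closest to the median voter.
The median voter (position 8) is closest to U at 6.
Check: U vs W — voters closer to U: 5 of 7.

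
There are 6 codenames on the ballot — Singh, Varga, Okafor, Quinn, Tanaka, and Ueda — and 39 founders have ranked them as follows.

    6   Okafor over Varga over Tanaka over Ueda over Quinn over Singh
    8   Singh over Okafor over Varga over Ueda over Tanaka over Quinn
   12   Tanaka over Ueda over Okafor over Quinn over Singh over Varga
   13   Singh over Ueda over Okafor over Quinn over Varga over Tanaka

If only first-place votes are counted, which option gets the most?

First-place vote totals:
  Singh: 21
  Varga: 0
  Okafor: 6
  Quinn: 0
  Tanaka: 12
  Ueda: 0
Singh has the most first-place votes.

Singh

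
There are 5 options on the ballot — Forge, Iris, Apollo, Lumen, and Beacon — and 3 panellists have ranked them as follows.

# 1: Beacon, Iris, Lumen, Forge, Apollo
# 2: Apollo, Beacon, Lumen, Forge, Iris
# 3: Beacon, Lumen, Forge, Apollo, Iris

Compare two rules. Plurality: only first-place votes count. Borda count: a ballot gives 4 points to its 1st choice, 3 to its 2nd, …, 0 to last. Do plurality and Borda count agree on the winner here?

Plurality first-place counts: Forge 0, Iris 0, Apollo 1, Lumen 0, Beacon 2 → Beacon.
Borda totals: Forge 4, Iris 3, Apollo 5, Lumen 7, Beacon 11 → Beacon.
The two rules agree on Beacon.

Yes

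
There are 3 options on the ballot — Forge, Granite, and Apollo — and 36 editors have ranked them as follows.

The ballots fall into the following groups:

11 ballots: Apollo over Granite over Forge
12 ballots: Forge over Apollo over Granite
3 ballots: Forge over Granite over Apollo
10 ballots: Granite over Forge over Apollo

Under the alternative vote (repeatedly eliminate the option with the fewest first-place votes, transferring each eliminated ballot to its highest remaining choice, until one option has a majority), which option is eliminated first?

Round 1: Forge 15, Apollo 11, Granite 10. Granite has the fewest and is eliminated.
Round 2: Forge 25, Apollo 11. Forge has a majority.

Granite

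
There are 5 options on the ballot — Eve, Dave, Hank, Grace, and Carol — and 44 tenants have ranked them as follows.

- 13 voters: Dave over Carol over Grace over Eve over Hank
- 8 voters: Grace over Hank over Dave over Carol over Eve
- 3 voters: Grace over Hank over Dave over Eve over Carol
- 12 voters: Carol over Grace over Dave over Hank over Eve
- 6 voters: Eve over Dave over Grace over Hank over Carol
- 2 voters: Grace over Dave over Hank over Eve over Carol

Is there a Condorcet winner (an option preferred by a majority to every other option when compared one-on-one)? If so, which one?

Head-to-head results (44 voters total):
Eve vs Dave: Dave wins 38–6.
Eve vs Hank: Hank wins 25–19.
Eve vs Grace: Grace wins 38–6.
Eve vs Carol: Carol wins 33–11.
Dave vs Hank: Dave wins 33–11.
Dave vs Grace: Grace wins 25–19.
Dave vs Carol: Dave wins 32–12.
Hank vs Grace: Grace wins 44–0.
Hank vs Carol: Carol wins 25–19.
Grace vs Carol: Carol wins 25–19.
No candidate beats all others: Dave beats Carol beats Grace beats Dave, a majority cycle.

No Condorcet winner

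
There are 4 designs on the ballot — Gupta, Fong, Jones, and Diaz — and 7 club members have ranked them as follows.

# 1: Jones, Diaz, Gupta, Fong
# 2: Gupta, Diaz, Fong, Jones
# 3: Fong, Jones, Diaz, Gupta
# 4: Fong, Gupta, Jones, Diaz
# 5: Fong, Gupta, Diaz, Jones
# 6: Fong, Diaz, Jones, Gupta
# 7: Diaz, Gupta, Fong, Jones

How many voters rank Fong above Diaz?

4

Ballots ranking Fong above Diaz: 4.
Ballots ranking Diaz above Fong: 3.
So 4 of 7 voters prefer Fong to Diaz.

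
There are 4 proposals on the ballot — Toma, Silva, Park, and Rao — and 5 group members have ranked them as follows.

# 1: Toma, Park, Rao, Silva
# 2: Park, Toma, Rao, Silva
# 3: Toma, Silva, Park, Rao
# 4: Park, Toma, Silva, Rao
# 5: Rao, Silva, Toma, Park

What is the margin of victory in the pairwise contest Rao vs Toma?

Ballots ranking Rao above Toma: 1.
Ballots ranking Toma above Rao: 4.
Toma wins 4–1, a margin of 3.

3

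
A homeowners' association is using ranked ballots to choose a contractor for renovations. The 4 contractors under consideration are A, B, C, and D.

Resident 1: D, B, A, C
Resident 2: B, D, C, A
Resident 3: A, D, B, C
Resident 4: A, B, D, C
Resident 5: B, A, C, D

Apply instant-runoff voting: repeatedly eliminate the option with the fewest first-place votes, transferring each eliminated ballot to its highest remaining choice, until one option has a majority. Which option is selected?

B

Round 1: A 2, B 2, D 1, C 0. C has the fewest and is eliminated.
Round 2: A 2, B 2, D 1. D has the fewest and is eliminated.
Round 3: B 3, A 2. B has a majority.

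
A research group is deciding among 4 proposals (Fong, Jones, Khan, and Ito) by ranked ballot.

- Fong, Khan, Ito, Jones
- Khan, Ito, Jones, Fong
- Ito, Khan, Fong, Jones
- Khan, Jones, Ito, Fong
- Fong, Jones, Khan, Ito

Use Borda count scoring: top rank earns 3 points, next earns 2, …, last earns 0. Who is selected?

Borda scores:
  Fong: 3 + 0 + 1 + 0 + 3 = 7
  Jones: 0 + 1 + 0 + 2 + 2 = 5
  Khan: 2 + 3 + 2 + 3 + 1 = 11
  Ito: 1 + 2 + 3 + 1 + 0 = 7
Khan has the highest total.

Khan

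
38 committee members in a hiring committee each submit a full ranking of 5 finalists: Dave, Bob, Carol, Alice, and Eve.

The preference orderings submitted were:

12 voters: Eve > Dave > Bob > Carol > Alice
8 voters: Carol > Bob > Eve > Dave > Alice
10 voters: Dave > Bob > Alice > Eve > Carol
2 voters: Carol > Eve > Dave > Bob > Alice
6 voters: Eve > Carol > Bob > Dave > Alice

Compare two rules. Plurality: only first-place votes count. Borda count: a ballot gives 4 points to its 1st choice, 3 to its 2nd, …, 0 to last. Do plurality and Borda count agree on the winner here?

Yes

Plurality first-place counts: Dave 10, Bob 0, Carol 10, Alice 0, Eve 18 → Eve.
Borda totals: Dave 94, Bob 92, Carol 70, Alice 20, Eve 104 → Eve.
The two rules agree on Eve.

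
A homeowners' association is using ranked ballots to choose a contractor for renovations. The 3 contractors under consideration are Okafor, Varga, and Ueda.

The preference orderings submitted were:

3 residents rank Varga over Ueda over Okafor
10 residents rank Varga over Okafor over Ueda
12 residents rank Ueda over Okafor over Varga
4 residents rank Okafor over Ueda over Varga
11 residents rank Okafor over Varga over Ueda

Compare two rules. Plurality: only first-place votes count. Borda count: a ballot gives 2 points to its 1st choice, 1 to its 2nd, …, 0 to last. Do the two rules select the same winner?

Plurality first-place counts: Okafor 15, Varga 13, Ueda 12 → Okafor.
Borda totals: Okafor 52, Varga 37, Ueda 31 → Okafor.
The two rules agree on Okafor.

Yes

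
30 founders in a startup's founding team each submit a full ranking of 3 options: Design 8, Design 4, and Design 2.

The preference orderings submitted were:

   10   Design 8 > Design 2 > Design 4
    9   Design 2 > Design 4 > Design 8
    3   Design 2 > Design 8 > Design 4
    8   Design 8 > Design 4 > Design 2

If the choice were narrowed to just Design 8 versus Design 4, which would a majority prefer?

Ballots ranking Design 8 above Design 4: 10+3+8 = 21.
Ballots ranking Design 4 above Design 8: 9.
Design 8 wins the head-to-head, 21–9.

Design 8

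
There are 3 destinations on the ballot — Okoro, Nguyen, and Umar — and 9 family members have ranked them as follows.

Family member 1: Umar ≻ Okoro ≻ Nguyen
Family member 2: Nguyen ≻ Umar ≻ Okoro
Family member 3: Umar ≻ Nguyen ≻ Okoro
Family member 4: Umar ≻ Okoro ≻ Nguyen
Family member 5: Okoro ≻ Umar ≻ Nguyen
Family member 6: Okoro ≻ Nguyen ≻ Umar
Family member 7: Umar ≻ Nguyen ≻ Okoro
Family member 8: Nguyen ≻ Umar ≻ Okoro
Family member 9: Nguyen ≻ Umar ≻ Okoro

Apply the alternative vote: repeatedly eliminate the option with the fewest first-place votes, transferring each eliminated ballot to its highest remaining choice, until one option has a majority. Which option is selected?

Round 1: Umar 4, Nguyen 3, Okoro 2. Okoro has the fewest and is eliminated.
Round 2: Umar 5, Nguyen 4. Umar has a majority.

Umar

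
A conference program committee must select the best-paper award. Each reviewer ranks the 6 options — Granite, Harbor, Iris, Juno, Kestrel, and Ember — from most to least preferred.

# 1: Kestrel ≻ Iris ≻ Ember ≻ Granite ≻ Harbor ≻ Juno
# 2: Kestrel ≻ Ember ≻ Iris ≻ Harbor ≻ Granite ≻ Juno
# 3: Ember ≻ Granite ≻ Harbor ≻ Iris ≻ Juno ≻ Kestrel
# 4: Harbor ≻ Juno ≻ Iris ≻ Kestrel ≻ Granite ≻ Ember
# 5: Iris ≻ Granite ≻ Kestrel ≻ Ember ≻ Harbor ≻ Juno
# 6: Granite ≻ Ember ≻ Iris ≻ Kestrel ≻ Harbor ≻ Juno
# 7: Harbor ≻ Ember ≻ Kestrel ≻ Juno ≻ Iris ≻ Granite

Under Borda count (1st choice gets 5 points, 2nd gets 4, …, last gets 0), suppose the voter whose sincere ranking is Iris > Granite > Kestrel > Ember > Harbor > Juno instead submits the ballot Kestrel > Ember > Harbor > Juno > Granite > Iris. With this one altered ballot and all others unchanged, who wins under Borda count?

Ember

Borda totals with the altered ballot: Granite 14, Harbor 20, Iris 16, Juno 9, Kestrel 22, Ember 24.
The winner is unchanged: still Ember.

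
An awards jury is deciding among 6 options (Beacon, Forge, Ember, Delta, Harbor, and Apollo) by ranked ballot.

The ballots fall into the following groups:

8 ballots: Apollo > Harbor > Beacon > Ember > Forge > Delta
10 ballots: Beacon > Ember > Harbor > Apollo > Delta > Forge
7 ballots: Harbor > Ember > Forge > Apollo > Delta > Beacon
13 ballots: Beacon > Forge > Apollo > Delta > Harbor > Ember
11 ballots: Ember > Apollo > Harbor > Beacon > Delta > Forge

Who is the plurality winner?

First-place vote totals:
  Beacon: 23
  Forge: 0
  Ember: 11
  Delta: 0
  Harbor: 7
  Apollo: 8
Beacon has the most first-place votes.

Beacon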